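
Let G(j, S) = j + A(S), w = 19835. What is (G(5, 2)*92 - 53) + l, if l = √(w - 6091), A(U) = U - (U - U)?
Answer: 591 + 4*√859 ≈ 708.23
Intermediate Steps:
A(U) = U (A(U) = U - 1*0 = U + 0 = U)
G(j, S) = S + j (G(j, S) = j + S = S + j)
l = 4*√859 (l = √(19835 - 6091) = √13744 = 4*√859 ≈ 117.23)
(G(5, 2)*92 - 53) + l = ((2 + 5)*92 - 53) + 4*√859 = (7*92 - 53) + 4*√859 = (644 - 53) + 4*√859 = 591 + 4*√859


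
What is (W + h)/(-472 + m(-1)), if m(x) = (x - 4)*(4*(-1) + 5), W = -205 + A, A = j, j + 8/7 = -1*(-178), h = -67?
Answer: 74/371 ≈ 0.19946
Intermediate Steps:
j = 1238/7 (j = -8/7 - 1*(-178) = -8/7 + 178 = 1238/7 ≈ 176.86)
A = 1238/7 ≈ 176.86
W = -197/7 (W = -205 + 1238/7 = -197/7 ≈ -28.143)
m(x) = -4 + x (m(x) = (-4 + x)*(-4 + 5) = (-4 + x)*1 = -4 + x)
(W + h)/(-472 + m(-1)) = (-197/7 - 67)/(-472 + (-4 - 1)) = -666/(7*(-472 - 5)) = -666/7/(-477) = -666/7*(-1/477) = 74/371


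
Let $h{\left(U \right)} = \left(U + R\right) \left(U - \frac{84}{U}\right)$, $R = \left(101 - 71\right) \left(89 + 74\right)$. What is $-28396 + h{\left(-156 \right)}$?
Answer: $- \frac{9936562}{13} \approx -7.6435 \cdot 10^{5}$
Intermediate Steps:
$R = 4890$ ($R = 30 \cdot 163 = 4890$)
$h{\left(U \right)} = \left(4890 + U\right) \left(U - \frac{84}{U}\right)$ ($h{\left(U \right)} = \left(U + 4890\right) \left(U - \frac{84}{U}\right) = \left(4890 + U\right) \left(U - \frac{84}{U}\right)$)
$-28396 + h{\left(-156 \right)} = -28396 + \left(-84 + \left(-156\right)^{2} - \frac{410760}{-156} + 4890 \left(-156\right)\right) = -28396 - \frac{9567414}{13} = - \frac{9936562}{13}$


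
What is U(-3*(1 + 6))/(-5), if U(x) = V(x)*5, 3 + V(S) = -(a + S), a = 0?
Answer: -18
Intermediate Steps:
V(S) = -3 - S (V(S) = -3 - (0 + S) = -3 - S)
U(x) = -15 - 5*x (U(x) = (-3 - x)*5 = -15 - 5*x)
U(-3*(1 + 6))/(-5) = (-15 - (-15)*(1 + 6))/(-5) = (-15 - (-15)*7)*(-⅕) = (-15 - 5*(-21))*(-⅕) = (-15 + 105)*(-⅕) = 90*(-⅕) = -18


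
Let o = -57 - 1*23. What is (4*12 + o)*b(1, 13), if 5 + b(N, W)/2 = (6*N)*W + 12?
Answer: -5440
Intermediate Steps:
b(N, W) = 14 + 12*N*W (b(N, W) = -10 + 2*((6*N)*W + 12) = -10 + 2*(6*N*W + 12) = -10 + 2*(12 + 6*N*W) = -10 + (24 + 12*N*W) = 14 + 12*N*W)
o = -80 (o = -57 - 23 = -80)
(4*12 + o)*b(1, 13) = (4*12 - 80)*(14 + 12*1*13) = (48 - 80)*(14 + 156) = -32*170 = -5440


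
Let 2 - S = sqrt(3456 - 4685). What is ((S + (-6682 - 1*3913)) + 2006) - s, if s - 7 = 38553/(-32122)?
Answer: -276017915/32122 - I*sqrt(1229) ≈ -8592.8 - 35.057*I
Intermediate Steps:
S = 2 - I*sqrt(1229) (S = 2 - sqrt(3456 - 4685) = 2 - sqrt(-1229) = 2 - I*sqrt(1229) ≈ 2.0 - 35.057*I)
s = 186301/32122 (s = 7 + 38553/(-32122) = 7 + 38553*(-1/32122) = 7 - 38553/32122 = 186301/32122 ≈ 5.7998)
((S + (-6682 - 1*3913)) + 2006) - s = (((2 - I*sqrt(1229)) + (-6682 - 1*3913)) + 2006) - 1*186301/32122 = (((2 - I*sqrt(1229)) + (-6682 - 3913)) + 2006) - 186301/32122 = (((2 - I*sqrt(1229)) - 10595) + 2006) - 186301/32122 = ((-10593 - I*sqrt(1229)) + 2006) - 186301/32122 = (-8587 - I*sqrt(1229)) - 186301/32122 = -276017915/32122 - I*sqrt(1229)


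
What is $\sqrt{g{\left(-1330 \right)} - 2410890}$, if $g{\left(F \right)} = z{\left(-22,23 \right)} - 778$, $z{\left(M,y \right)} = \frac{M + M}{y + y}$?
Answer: $\frac{3 i \sqrt{141752542}}{23} \approx 1553.0 i$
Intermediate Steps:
$z{\left(M,y \right)} = \frac{M}{y}$ ($z{\left(M,y \right)} = \frac{2 M}{2 y} = 2 M \frac{1}{2 y} = \frac{M}{y}$)
$g{\left(F \right)} = - \frac{17916}{23}$ ($g{\left(F \right)} = - \frac{22}{23} - 778 = - \frac{17916}{23}$)
$\sqrt{g{\left(-1330 \right)} - 2410890} = \sqrt{- \frac{17916}{23} - 2410890} = \sqrt{- \frac{55468386}{23}} = \frac{3 i \sqrt{141752542}}{23}$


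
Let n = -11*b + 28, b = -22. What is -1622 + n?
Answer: -1352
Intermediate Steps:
n = 270 (n = -11*(-22) + 28 = 242 + 28 = 270)
-1622 + n = -1622 + 270 = -1352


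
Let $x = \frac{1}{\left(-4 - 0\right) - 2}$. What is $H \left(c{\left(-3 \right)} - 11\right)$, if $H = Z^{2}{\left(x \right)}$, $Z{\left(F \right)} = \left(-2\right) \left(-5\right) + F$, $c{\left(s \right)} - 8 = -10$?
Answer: $- \frac{45253}{36} \approx -1257.0$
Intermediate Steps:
$c{\left(s \right)} = -2$ ($c{\left(s \right)} = 8 - 10 = -2$)
$x = - \frac{1}{6}$ ($x = \frac{1}{\left(-4 + 0\right) - 2} = \frac{1}{-4 - 2} = \frac{1}{-6} = - \frac{1}{6} \approx -0.16667$)
$Z{\left(F \right)} = 10 + F$
$H = \frac{3481}{36}$ ($H = \left(10 - \frac{1}{6}\right)^{2} = \left(\frac{59}{6}\right)^{2} = \frac{3481}{36} \approx 96.694$)
$H \left(c{\left(-3 \right)} - 11\right) = \frac{3481 \left(-2 - 11\right)}{36} = \frac{3481}{36} \left(-13\right) = - \frac{45253}{36}$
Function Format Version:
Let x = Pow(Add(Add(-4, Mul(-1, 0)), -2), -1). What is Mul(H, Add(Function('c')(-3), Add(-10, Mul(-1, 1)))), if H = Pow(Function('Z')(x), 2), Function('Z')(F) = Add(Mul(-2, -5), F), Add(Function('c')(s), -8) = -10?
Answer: Rational(-45253, 36) ≈ -1257.0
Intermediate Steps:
Function('c')(s) = -2 (Function('c')(s) = Add(8, -10) = -2)
x = Rational(-1, 6) (x = Pow(Add(Add(-4, 0), -2), -1) = Pow(Add(-4, -2), -1) = Pow(-6, -1) = Rational(-1, 6) ≈ -0.16667)
Function('Z')(F) = Add(10, F)
H = Rational(3481, 36) (H = Pow(Add(10, Rational(-1, 6)), 2) = Pow(Rational(59, 6), 2) = Rational(3481, 36) ≈ 96.694)
Mul(H, Add(Function('c')(-3), Add(-10, Mul(-1, 1)))) = Mul(Rational(3481, 36), Add(-2, Add(-10, Mul(-1, 1)))) = Mul(Rational(3481, 36), Add(-2, Add(-10, -1))) = Mul(Rational(3481, 36), Add(-2, -11)) = Mul(Rational(3481, 36), -13) = Rational(-45253, 36)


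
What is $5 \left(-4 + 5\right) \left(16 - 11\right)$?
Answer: $25$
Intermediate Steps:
$5 \left(-4 + 5\right) \left(16 - 11\right) = 5 \cdot 1 \cdot 5 = 5 \cdot 5 = 25$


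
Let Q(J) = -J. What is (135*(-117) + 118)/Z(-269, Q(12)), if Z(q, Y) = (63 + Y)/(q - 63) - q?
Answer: -5204764/89257 ≈ -58.312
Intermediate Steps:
Z(q, Y) = -q + (63 + Y)/(-63 + q) (Z(q, Y) = (63 + Y)/(-63 + q) - q = -q + (63 + Y)/(-63 + q))
(135*(-117) + 118)/Z(-269, Q(12)) = (135*(-117) + 118)/(((63 - 1*12 - 1*(-269)**2 + 63*(-269))/(-63 - 269))) = (-15795 + 118)/(((63 - 12 - 1*72361 - 16947)/(-332))) = -15677*(-332/(63 - 12 - 72361 - 16947)) = -15677/((-1/332*(-89257))) = -15677/89257/332 = -15677*332/89257 = -5204764/89257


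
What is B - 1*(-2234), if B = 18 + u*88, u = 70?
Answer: 8412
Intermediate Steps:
B = 6178 (B = 18 + 70*88 = 18 + 6160 = 6178)
B - 1*(-2234) = 6178 - 1*(-2234) = 6178 + 2234 = 8412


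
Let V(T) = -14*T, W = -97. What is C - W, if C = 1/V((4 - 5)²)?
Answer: 1357/14 ≈ 96.929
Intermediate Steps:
C = -1/14 (C = 1/(-14*(4 - 5)²) = 1/(-14*(-1)²) = 1/(-14*1) = 1/(-14) = -1/14 ≈ -0.071429)
C - W = -1/14 - 1*(-97) = -1/14 + 97 = 1357/14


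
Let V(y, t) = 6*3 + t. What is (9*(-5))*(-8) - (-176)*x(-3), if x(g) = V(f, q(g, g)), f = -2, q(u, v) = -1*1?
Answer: 3352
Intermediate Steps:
q(u, v) = -1
V(y, t) = 18 + t
x(g) = 17 (x(g) = 18 - 1 = 17)
(9*(-5))*(-8) - (-176)*x(-3) = (9*(-5))*(-8) - (-176)*17 = -45*(-8) - 1*(-2992) = 360 + 2992 = 3352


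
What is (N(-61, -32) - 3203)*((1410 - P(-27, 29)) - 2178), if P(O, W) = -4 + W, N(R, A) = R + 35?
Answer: 2560597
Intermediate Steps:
N(R, A) = 35 + R
(N(-61, -32) - 3203)*((1410 - P(-27, 29)) - 2178) = ((35 - 61) - 3203)*((1410 - (-4 + 29)) - 2178) = (-26 - 3203)*((1410 - 1*25) - 2178) = -3229*((1410 - 25) - 2178) = -3229*(1385 - 2178) = -3229*(-793) = 2560597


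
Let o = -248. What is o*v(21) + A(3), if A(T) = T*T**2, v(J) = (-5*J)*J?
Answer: 546867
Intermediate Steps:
v(J) = -5*J**2
A(T) = T**3
o*v(21) + A(3) = -(-1240)*21**2 + 3**3 = -(-1240)*441 + 27 = -248*(-2205) + 27 = 546840 + 27 = 546867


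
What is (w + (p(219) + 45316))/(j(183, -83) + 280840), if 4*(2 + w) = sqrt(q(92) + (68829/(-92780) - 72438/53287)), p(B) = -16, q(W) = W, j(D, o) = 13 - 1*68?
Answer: 45298/280785 + sqrt(549344730224036134505)/2776384031140200 ≈ 0.16133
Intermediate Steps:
j(D, o) = -55 (j(D, o) = 13 - 68 = -55)
w = -2 + sqrt(549344730224036134505)/9887935720 (w = -2 + sqrt(92 + (68829/(-92780) - 72438/53287))/4 = -2 + sqrt(92 + (68829*(-1/92780) - 72438*1/53287))/4 = -2 + sqrt(92 + (-68829/92780 - 72438/53287))/4 = -2 + sqrt(92 - 10388488563/4943967860)/4 = -2 + sqrt(444456554557/4943967860)/4 = -2 + (sqrt(549344730224036134505)/2471983930)/4 = -2 + sqrt(549344730224036134505)/9887935720 ≈ 0.37037)
(w + (p(219) + 45316))/(j(183, -83) + 280840) = ((-2 + sqrt(549344730224036134505)/9887935720) + (-16 + 45316))/(-55 + 280840) = ((-2 + sqrt(549344730224036134505)/9887935720) + 45300)/280785 = (45298 + sqrt(549344730224036134505)/9887935720)*(1/280785) = 45298/280785 + sqrt(549344730224036134505)/2776384031140200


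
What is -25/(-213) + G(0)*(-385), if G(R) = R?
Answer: 25/213 ≈ 0.11737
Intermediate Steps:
-25/(-213) + G(0)*(-385) = -25/(-213) + 0*(-385) = -25*(-1/213) + 0 = 25/213 + 0 = 25/213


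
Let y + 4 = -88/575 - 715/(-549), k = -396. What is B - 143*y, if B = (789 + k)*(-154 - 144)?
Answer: -36841278109/315675 ≈ -1.1671e+5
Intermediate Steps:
y = -899887/315675 (y = -4 + (-88/575 - 715/(-549)) = -4 + (-88*1/575 - 715*(-1/549)) = -4 + (-88/575 + 715/549) = -4 + 362813/315675 = -899887/315675 ≈ -2.8507)
B = -117114 (B = (789 - 396)*(-154 - 144) = 393*(-298) = -117114)
B - 143*y = -117114 - 143*(-899887/315675) = -117114 + 128683841/315675 = -36841278109/315675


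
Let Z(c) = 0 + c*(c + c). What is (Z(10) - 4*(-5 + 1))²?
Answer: 46656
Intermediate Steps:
Z(c) = 2*c² (Z(c) = 0 + c*(2*c) = 0 + 2*c² = 2*c²)
(Z(10) - 4*(-5 + 1))² = (2*10² - 4*(-5 + 1))² = (2*100 - 4*(-4))² = (200 + 16)² = 216² = 46656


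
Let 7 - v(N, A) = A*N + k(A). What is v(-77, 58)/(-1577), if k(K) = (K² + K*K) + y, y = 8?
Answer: 2263/1577 ≈ 1.4350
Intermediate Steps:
k(K) = 8 + 2*K² (k(K) = (K² + K*K) + 8 = (K² + K²) + 8 = 2*K² + 8 = 8 + 2*K²)
v(N, A) = -1 - 2*A² - A*N (v(N, A) = 7 - (A*N + (8 + 2*A²)) = 7 - (8 + 2*A² + A*N) = 7 + (-8 - 2*A² - A*N) = -1 - 2*A² - A*N)
v(-77, 58)/(-1577) = (-1 - 2*58² - 1*58*(-77))/(-1577) = (-1 - 2*3364 + 4466)*(-1/1577) = (-1 - 6728 + 4466)*(-1/1577) = -2263*(-1/1577) = 2263/1577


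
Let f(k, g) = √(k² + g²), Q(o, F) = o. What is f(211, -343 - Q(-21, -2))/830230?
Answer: √148205/830230 ≈ 0.00046370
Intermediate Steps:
f(k, g) = √(g² + k²)
f(211, -343 - Q(-21, -2))/830230 = √((-343 - 1*(-21))² + 211²)/830230 = √((-343 + 21)² + 44521)*(1/830230) = √((-322)² + 44521)*(1/830230) = √(103684 + 44521)*(1/830230) = √148205*(1/830230) = √148205/830230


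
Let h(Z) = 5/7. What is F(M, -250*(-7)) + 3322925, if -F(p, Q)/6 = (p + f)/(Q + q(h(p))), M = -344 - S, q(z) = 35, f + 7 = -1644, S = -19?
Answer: 1977144327/595 ≈ 3.3229e+6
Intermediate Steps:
h(Z) = 5/7 (h(Z) = 5*(⅐) = 5/7)
f = -1651 (f = -7 - 1644 = -1651)
M = -325 (M = -344 - 1*(-19) = -344 + 19 = -325)
F(p, Q) = -6*(-1651 + p)/(35 + Q) (F(p, Q) = -6*(p - 1651)/(Q + 35) = -6*(-1651 + p)/(35 + Q))
F(M, -250*(-7)) + 3322925 = 6*(1651 - 1*(-325))/(35 - 250*(-7)) + 3322925 = 6*(1651 + 325)/(35 + 1750) + 3322925 = 6*1976/1785 + 3322925 = 6*(1/1785)*1976 + 3322925 = 3952/595 + 3322925 = 1977144327/595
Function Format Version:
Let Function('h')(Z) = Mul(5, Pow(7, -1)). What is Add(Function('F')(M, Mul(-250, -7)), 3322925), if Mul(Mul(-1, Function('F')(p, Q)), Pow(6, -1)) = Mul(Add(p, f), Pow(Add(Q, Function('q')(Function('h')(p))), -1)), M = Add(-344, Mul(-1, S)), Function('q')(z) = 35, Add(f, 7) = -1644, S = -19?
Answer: Rational(1977144327, 595) ≈ 3.3229e+6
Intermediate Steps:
Function('h')(Z) = Rational(5, 7) (Function('h')(Z) = Mul(5, Rational(1, 7)) = Rational(5, 7))
f = -1651 (f = Add(-7, -1644) = -1651)
M = -325 (M = Add(-344, Mul(-1, -19)) = Add(-344, 19) = -325)
Function('F')(p, Q) = Mul(-6, Pow(Add(35, Q), -1), Add(-1651, p)) (Function('F')(p, Q) = Mul(-6, Mul(Add(p, -1651), Pow(Add(Q, 35), -1))) = Mul(-6, Mul(Add(-1651, p), Pow(Add(35, Q), -1))) = Mul(-6, Mul(Pow(Add(35, Q), -1), Add(-1651, p))) = Mul(-6, Pow(Add(35, Q), -1), Add(-1651, p)))
Add(Function('F')(M, Mul(-250, -7)), 3322925) = Add(Mul(6, Pow(Add(35, Mul(-250, -7)), -1), Add(1651, Mul(-1, -325))), 3322925) = Add(Mul(6, Pow(Add(35, 1750), -1), Add(1651, 325)), 3322925) = Add(Mul(6, Pow(1785, -1), 1976), 3322925) = Add(Mul(6, Rational(1, 1785), 1976), 3322925) = Add(Rational(3952, 595), 3322925) = Rational(1977144327, 595)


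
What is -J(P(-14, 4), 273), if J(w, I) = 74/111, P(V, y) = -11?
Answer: -⅔ ≈ -0.66667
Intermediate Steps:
J(w, I) = ⅔ (J(w, I) = 74*(1/111) = ⅔)
-J(P(-14, 4), 273) = -1*⅔ = -⅔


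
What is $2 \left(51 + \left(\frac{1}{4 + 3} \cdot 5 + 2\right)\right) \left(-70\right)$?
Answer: $-7520$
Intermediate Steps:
$2 \left(51 + \left(\frac{1}{4 + 3} \cdot 5 + 2\right)\right) \left(-70\right) = 2 \left(51 + \left(\frac{1}{7} \cdot 5 + 2\right)\right) \left(-70\right) = 2 \left(51 + \left(\frac{5}{7} + 2\right)\right) \left(-70\right) = 2 \left(51 + \frac{19}{7}\right) \left(-70\right) = 2 \cdot \frac{376}{7} \left(-70\right) = \frac{752}{7} \left(-70\right) = -7520$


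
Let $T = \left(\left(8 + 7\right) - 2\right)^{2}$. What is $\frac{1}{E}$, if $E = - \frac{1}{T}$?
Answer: $-169$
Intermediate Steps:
$T = 169$ ($T = \left(15 - 2\right)^{2} = 13^{2} = 169$)
$E = - \frac{1}{169} \approx -0.0059172$
$\frac{1}{E} = \frac{1}{- \frac{1}{169}} = -169$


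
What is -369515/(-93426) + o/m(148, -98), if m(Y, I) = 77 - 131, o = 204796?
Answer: -3185552881/840834 ≈ -3788.6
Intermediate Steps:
m(Y, I) = -54
-369515/(-93426) + o/m(148, -98) = -369515/(-93426) + 204796/(-54) = -369515*(-1/93426) + 204796*(-1/54) = 369515/93426 - 102398/27 = -3185552881/840834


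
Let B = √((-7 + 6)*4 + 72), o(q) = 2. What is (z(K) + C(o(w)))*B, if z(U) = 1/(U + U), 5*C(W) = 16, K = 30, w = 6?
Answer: 193*√17/30 ≈ 26.525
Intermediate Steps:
C(W) = 16/5 (C(W) = (⅕)*16 = 16/5)
z(U) = 1/(2*U)
B = 2*√17 (B = √(-1*4 + 72) = √(-4 + 72) = √68 = 2*√17 ≈ 8.2462)
(z(K) + C(o(w)))*B = ((½)/30 + 16/5)*(2*√17) = ((½)*(1/30) + 16/5)*(2*√17) = (1/60 + 16/5)*(2*√17) = 193*(2*√17)/60 = 193*√17/30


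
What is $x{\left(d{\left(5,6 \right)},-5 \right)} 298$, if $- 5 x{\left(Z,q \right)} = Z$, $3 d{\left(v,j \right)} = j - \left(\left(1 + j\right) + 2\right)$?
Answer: $\frac{298}{5} \approx 59.6$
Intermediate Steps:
$d{\left(v,j \right)} = -1$ ($d{\left(v,j \right)} = \frac{j - \left(\left(1 + j\right) + 2\right)}{3} = \frac{j - \left(3 + j\right)}{3} = \frac{1}{3} \left(-3\right) = -1$)
$x{\left(Z,q \right)} = - \frac{Z}{5}$
$x{\left(d{\left(5,6 \right)},-5 \right)} 298 = \left(- \frac{1}{5}\right) \left(-1\right) 298 = \frac{1}{5} \cdot 298 = \frac{298}{5}$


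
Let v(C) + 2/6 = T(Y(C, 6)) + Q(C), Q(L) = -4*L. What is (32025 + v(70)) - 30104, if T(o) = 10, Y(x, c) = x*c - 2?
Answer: 4952/3 ≈ 1650.7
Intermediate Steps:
Y(x, c) = -2 + c*x (Y(x, c) = c*x - 2 = -2 + c*x)
v(C) = 29/3 - 4*C (v(C) = -1/3 + (10 - 4*C) = 29/3 - 4*C)
(32025 + v(70)) - 30104 = (32025 + (29/3 - 4*70)) - 30104 = (32025 + (29/3 - 280)) - 30104 = (32025 - 811/3) - 30104 = 95264/3 - 30104 = 4952/3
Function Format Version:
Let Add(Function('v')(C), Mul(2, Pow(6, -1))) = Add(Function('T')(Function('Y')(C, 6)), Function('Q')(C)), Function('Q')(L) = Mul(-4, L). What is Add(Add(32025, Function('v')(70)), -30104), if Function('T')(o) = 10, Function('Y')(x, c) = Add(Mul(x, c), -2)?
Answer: Rational(4952, 3) ≈ 1650.7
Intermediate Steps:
Function('Y')(x, c) = Add(-2, Mul(c, x)) (Function('Y')(x, c) = Add(Mul(c, x), -2) = Add(-2, Mul(c, x)))
Function('v')(C) = Add(Rational(29, 3), Mul(-4, C)) (Function('v')(C) = Add(Rational(-1, 3), Add(10, Mul(-4, C))) = Add(Rational(29, 3), Mul(-4, C)))
Add(Add(32025, Function('v')(70)), -30104) = Add(Add(32025, Add(Rational(29, 3), Mul(-4, 70))), -30104) = Add(Add(32025, Add(Rational(29, 3), -280)), -30104) = Add(Add(32025, Rational(-811, 3)), -30104) = Add(Rational(95264, 3), -30104) = Rational(4952, 3)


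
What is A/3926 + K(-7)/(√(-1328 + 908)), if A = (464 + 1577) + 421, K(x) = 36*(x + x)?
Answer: 1231/1963 + 12*I*√105/5 ≈ 0.6271 + 24.593*I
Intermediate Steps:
K(x) = 72*x (K(x) = 36*(2*x) = 72*x)
A = 2462 (A = 2041 + 421 = 2462)
A/3926 + K(-7)/(√(-1328 + 908)) = 2462/3926 + (72*(-7))/(√(-1328 + 908)) = 2462*(1/3926) - 504*(-I*√105/210) = 1231/1963 - 504*(-I*√105/210) = 1231/1963 - (-12)*I*√105/5 = 1231/1963 + 12*I*√105/5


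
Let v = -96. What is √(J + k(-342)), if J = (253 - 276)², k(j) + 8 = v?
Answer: 5*√17 ≈ 20.616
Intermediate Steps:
k(j) = -104 (k(j) = -8 - 96 = -104)
J = 529 (J = (-23)² = 529)
√(J + k(-342)) = √(529 - 104) = √425 = 5*√17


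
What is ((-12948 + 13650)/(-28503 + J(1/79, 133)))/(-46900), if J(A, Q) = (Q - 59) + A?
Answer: 9243/17555373500 ≈ 5.2651e-7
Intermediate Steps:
J(A, Q) = -59 + A + Q (J(A, Q) = (-59 + Q) + A = -59 + A + Q)
((-12948 + 13650)/(-28503 + J(1/79, 133)))/(-46900) = ((-12948 + 13650)/(-28503 + (-59 + 1/79 + 133)))/(-46900) = (702/(-28503 + (-59 + 1/79 + 133)))*(-1/46900) = (702/(-28503 + 5847/79))*(-1/46900) = (702/(-2245890/79))*(-1/46900) = (702*(-79/2245890))*(-1/46900) = -9243/374315*(-1/46900) = 9243/17555373500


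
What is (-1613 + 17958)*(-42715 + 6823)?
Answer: -586654740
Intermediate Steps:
(-1613 + 17958)*(-42715 + 6823) = 16345*(-35892) = -586654740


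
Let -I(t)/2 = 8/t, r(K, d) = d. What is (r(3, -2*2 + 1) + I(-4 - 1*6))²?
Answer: 49/25 ≈ 1.9600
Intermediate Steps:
I(t) = -16/t
(r(3, -2*2 + 1) + I(-4 - 1*6))² = ((-2*2 + 1) - 16/(-4 - 1*6))² = ((-4 + 1) - 16/(-4 - 6))² = (-3 - 16/(-10))² = (-3 - 16*(-⅒))² = (-3 + 8/5)² = (-7/5)² = 49/25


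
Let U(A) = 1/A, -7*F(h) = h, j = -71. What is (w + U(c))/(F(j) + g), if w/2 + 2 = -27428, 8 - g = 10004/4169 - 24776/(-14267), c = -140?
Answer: -41529410524393/10603129340 ≈ -3916.7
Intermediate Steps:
F(h) = -h/7
g = 20892252/5407193 (g = 8 - (10004/4169 - 24776/(-14267)) = 8 - (10004*(1/4169) - 24776*(-1/14267)) = 8 - (10004/4169 + 24776/14267) = 8 - 1*22365292/5407193 = 8 - 22365292/5407193 = 20892252/5407193 ≈ 3.8638)
w = -54860 (w = -4 + 2*(-27428) = -4 - 54856 = -54860)
(w + U(c))/(F(j) + g) = (-54860 + 1/(-140))/(-⅐*(-71) + 20892252/5407193) = (-54860 - 1/140)/(71/7 + 20892252/5407193) = -7680401/(140*530156467/37850351) = -7680401/140*37850351/530156467 = -41529410524393/10603129340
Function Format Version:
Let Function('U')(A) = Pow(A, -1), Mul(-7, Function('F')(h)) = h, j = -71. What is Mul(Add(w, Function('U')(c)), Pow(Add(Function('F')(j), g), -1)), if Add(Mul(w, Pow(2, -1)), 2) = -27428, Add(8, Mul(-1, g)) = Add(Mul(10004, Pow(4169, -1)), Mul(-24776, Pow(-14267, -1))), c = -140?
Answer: Rational(-41529410524393, 10603129340) ≈ -3916.7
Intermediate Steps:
Function('F')(h) = Mul(Rational(-1, 7), h)
g = Rational(20892252, 5407193) (g = Add(8, Mul(-1, Add(Mul(10004, Pow(4169, -1)), Mul(-24776, Pow(-14267, -1))))) = Add(8, Mul(-1, Add(Mul(10004, Rational(1, 4169)), Mul(-24776, Rational(-1, 14267))))) = Add(8, Mul(-1, Add(Rational(10004, 4169), Rational(24776, 14267)))) = Add(8, Mul(-1, Rational(22365292, 5407193))) = Add(8, Rational(-22365292, 5407193)) = Rational(20892252, 5407193) ≈ 3.8638)
w = -54860 (w = Add(-4, Mul(2, -27428)) = Add(-4, -54856) = -54860)
Mul(Add(w, Function('U')(c)), Pow(Add(Function('F')(j), g), -1)) = Mul(Add(-54860, Pow(-140, -1)), Pow(Add(Mul(Rational(-1, 7), -71), Rational(20892252, 5407193)), -1)) = Mul(Add(-54860, Rational(-1, 140)), Pow(Add(Rational(71, 7), Rational(20892252, 5407193)), -1)) = Mul(Rational(-7680401, 140), Pow(Rational(530156467, 37850351), -1)) = Mul(Rational(-7680401, 140), Rational(37850351, 530156467)) = Rational(-41529410524393, 10603129340)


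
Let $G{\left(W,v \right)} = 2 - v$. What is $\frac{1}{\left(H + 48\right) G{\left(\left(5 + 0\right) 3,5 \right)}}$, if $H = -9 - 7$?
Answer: $- \frac{1}{96} \approx -0.010417$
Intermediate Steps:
$H = -16$
$\frac{1}{\left(H + 48\right) G{\left(\left(5 + 0\right) 3,5 \right)}} = \frac{1}{\left(-16 + 48\right) \left(2 - 5\right)} = \frac{1}{32 \left(2 - 5\right)} = \frac{1}{32 \left(-3\right)} = \frac{1}{-96} = - \frac{1}{96}$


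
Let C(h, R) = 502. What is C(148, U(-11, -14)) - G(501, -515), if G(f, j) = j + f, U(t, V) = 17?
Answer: 516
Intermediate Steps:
G(f, j) = f + j
C(148, U(-11, -14)) - G(501, -515) = 502 - (501 - 515) = 502 - 1*(-14) = 502 + 14 = 516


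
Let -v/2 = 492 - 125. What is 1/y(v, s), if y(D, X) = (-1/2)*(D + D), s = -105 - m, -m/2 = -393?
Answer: 1/734 ≈ 0.0013624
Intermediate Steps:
m = 786 (m = -2*(-393) = 786)
s = -891 (s = -105 - 1*786 = -105 - 786 = -891)
v = -734 (v = -2*(492 - 125) = -2*367 = -734)
y(D, X) = -D (y(D, X) = (-1*½)*(2*D) = -D)
1/y(v, s) = 1/(-1*(-734)) = 1/734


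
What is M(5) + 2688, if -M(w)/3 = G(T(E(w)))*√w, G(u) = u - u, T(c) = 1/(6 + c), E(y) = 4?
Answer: 2688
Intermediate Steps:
G(u) = 0
M(w) = 0 (M(w) = -0*√w = -3*0 = 0)
M(5) + 2688 = 0 + 2688 = 2688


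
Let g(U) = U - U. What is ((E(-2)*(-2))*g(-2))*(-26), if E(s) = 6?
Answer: 0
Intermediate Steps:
g(U) = 0
((E(-2)*(-2))*g(-2))*(-26) = ((6*(-2))*0)*(-26) = -12*0*(-26) = 0*(-26) = 0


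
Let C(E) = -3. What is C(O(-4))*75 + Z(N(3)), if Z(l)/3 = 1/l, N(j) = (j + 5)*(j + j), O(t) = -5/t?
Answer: -3599/16 ≈ -224.94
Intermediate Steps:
N(j) = 2*j*(5 + j) (N(j) = (5 + j)*(2*j) = 2*j*(5 + j))
Z(l) = 3/l
C(O(-4))*75 + Z(N(3)) = -3*75 + 3/((2*3*(5 + 3))) = -225 + 3/((2*3*8)) = -225 + 3/48 = -225 + 3*(1/48) = -225 + 1/16 = -3599/16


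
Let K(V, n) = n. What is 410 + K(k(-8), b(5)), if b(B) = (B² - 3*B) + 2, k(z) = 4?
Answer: 422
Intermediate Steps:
b(B) = 2 + B² - 3*B
410 + K(k(-8), b(5)) = 410 + (2 + 5² - 3*5) = 410 + (2 + 25 - 15) = 410 + 12 = 422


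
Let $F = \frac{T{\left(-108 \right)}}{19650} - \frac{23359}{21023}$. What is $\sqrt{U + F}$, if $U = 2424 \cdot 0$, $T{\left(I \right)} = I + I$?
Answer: $\frac{i \sqrt{212768305310189}}{13770065} \approx 1.0593 i$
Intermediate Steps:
$T{\left(I \right)} = 2 I$
$U = 0$
$F = - \frac{77257553}{68850325}$ ($F = \frac{2 \left(-108\right)}{19650} - \frac{23359}{21023} = \left(-216\right) \frac{1}{19650} - \frac{23359}{21023} = - \frac{36}{3275} - \frac{23359}{21023} = - \frac{77257553}{68850325} \approx -1.1221$)
$\sqrt{U + F} = \sqrt{0 - \frac{77257553}{68850325}} = \sqrt{- \frac{77257553}{68850325}} = \frac{i \sqrt{212768305310189}}{13770065}$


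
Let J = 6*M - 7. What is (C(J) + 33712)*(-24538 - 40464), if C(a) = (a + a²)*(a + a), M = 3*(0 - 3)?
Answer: 26833345616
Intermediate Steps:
M = -9 (M = 3*(-3) = -9)
J = -61 (J = 6*(-9) - 7 = -54 - 7 = -61)
C(a) = 2*a*(a + a²) (C(a) = (a + a²)*(2*a) = 2*a*(a + a²))
(C(J) + 33712)*(-24538 - 40464) = (2*(-61)²*(1 - 61) + 33712)*(-24538 - 40464) = (2*3721*(-60) + 33712)*(-65002) = (-446520 + 33712)*(-65002) = -412808*(-65002) = 26833345616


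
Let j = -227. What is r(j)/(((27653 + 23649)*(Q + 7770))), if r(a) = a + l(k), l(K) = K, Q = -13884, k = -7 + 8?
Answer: 1/1387878 ≈ 7.2052e-7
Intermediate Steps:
k = 1
r(a) = 1 + a (r(a) = a + 1 = 1 + a)
r(j)/(((27653 + 23649)*(Q + 7770))) = (1 - 227)/(((27653 + 23649)*(-13884 + 7770))) = -226/(51302*(-6114)) = -226/(-313660428) = -226*(-1/313660428) = 1/1387878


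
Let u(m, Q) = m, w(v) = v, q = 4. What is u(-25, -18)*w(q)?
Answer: -100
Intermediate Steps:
u(-25, -18)*w(q) = -25*4 = -100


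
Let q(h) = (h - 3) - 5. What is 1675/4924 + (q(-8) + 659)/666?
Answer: 2140841/1639692 ≈ 1.3056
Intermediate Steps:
q(h) = -8 + h (q(h) = (-3 + h) - 5 = -8 + h)
1675/4924 + (q(-8) + 659)/666 = 1675/4924 + ((-8 - 8) + 659)/666 = 1675*(1/4924) + (-16 + 659)*(1/666) = 1675/4924 + 643*(1/666) = 1675/4924 + 643/666 = 2140841/1639692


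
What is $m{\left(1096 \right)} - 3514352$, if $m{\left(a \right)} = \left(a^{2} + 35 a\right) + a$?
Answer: $-2273680$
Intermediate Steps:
$m{\left(a \right)} = a^{2} + 36 a$
$m{\left(1096 \right)} - 3514352 = 1096 \left(36 + 1096\right) - 3514352 = 1096 \cdot 1132 - 3514352 = 1240672 - 3514352 = -2273680$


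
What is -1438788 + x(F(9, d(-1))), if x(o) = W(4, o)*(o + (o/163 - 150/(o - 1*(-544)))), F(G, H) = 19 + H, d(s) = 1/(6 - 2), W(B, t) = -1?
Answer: -176128693751/122413 ≈ -1.4388e+6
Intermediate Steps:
d(s) = ¼ (d(s) = 1/4 = ¼)
x(o) = 150/(544 + o) - 164*o/163 (x(o) = -(o + (o/163 - 150/(o - 1*(-544)))) = -(o + (o*(1/163) - 150/(o + 544))) = -(o + (o/163 - 150/(544 + o))) = -(o + (-150/(544 + o) + o/163)) = -(-150/(544 + o) + 164*o/163) = 150/(544 + o) - 164*o/163)
-1438788 + x(F(9, d(-1))) = -1438788 + 2*(12225 - 44608*(19 + ¼) - 82*(19 + ¼)²)/(163*(544 + (19 + ¼))) = -1438788 + 2*(12225 - 44608*77/4 - 82*(77/4)²)/(163*(544 + 77/4)) = -1438788 + 2*(12225 - 858704 - 82*5929/16)/(163*(2253/4)) = -1438788 + (2/163)*(4/2253)*(12225 - 858704 - 243089/8) = -1438788 + (2/163)*(4/2253)*(-7014921/8) = -1438788 - 2338307/122413 = -176128693751/122413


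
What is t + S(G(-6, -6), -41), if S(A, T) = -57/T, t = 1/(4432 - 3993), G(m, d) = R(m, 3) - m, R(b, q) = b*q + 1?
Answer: 25064/17999 ≈ 1.3925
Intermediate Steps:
R(b, q) = 1 + b*q
G(m, d) = 1 + 2*m (G(m, d) = (1 + m*3) - m = (1 + 3*m) - m = 1 + 2*m)
t = 1/439 ≈ 0.0022779
t + S(G(-6, -6), -41) = 1/439 - 57/(-41) = 1/439 - 57*(-1/41) = 1/439 + 57/41 = 25064/17999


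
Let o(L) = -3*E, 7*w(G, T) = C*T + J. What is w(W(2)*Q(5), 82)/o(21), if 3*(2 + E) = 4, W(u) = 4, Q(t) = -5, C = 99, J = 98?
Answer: 4108/7 ≈ 586.86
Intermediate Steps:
E = -2/3 (E = -2 + (1/3)*4 = -2 + 4/3 = -2/3 ≈ -0.66667)
w(G, T) = 14 + 99*T/7 (w(G, T) = (99*T + 98)/7 = (98 + 99*T)/7 = 14 + 99*T/7)
o(L) = 2 (o(L) = -3*(-2/3) = 2)
w(W(2)*Q(5), 82)/o(21) = (14 + (99/7)*82)/2 = (14 + 8118/7)*(1/2) = (8216/7)*(1/2) = 4108/7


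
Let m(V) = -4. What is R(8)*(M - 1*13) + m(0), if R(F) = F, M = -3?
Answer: -132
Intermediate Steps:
R(8)*(M - 1*13) + m(0) = 8*(-3 - 1*13) - 4 = 8*(-3 - 13) - 4 = 8*(-16) - 4 = -128 - 4 = -132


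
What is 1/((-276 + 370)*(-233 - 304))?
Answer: -1/50478 ≈ -1.9811e-5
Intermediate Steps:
1/((-276 + 370)*(-233 - 304)) = 1/(94*(-537)) = 1/(-50478) = -1/50478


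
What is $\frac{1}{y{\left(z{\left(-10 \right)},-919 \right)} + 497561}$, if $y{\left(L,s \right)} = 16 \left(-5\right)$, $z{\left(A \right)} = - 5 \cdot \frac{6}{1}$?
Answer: $\frac{1}{497481} \approx 2.0101 \cdot 10^{-6}$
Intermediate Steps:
$z{\left(A \right)} = -30$ ($z{\left(A \right)} = - 5 \cdot 6 \cdot 1 = \left(-5\right) 6 = -30$)
$y{\left(L,s \right)} = -80$
$\frac{1}{y{\left(z{\left(-10 \right)},-919 \right)} + 497561} = \frac{1}{-80 + 497561} = \frac{1}{497481}$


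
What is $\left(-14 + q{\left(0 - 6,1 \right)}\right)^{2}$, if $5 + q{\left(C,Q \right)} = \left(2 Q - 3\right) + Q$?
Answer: $361$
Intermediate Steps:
$q{\left(C,Q \right)} = -8 + 3 Q$ ($q{\left(C,Q \right)} = -5 + \left(\left(2 Q - 3\right) + Q\right) = -5 + \left(\left(-3 + 2 Q\right) + Q\right) = -5 + \left(-3 + 3 Q\right) = -8 + 3 Q$)
$\left(-14 + q{\left(0 - 6,1 \right)}\right)^{2} = \left(-14 + \left(-8 + 3 \cdot 1\right)\right)^{2} = \left(-14 + \left(-8 + 3\right)\right)^{2} = \left(-14 - 5\right)^{2} = \left(-19\right)^{2} = 361$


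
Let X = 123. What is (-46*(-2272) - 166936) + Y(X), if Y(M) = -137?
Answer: -62561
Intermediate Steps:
(-46*(-2272) - 166936) + Y(X) = (-46*(-2272) - 166936) - 137 = (104512 - 166936) - 137 = -62424 - 137 = -62561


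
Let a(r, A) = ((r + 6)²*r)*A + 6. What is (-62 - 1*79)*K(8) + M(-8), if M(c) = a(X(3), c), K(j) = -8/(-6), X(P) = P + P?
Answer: -7094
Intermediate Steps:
X(P) = 2*P
a(r, A) = 6 + A*r*(6 + r)² (a(r, A) = ((6 + r)²*r)*A + 6 = (r*(6 + r)²)*A + 6 = A*r*(6 + r)² + 6 = 6 + A*r*(6 + r)²)
K(j) = 4/3 (K(j) = -8*(-⅙) = 4/3)
M(c) = 6 + 864*c (M(c) = 6 + c*(2*3)*(6 + 2*3)² = 6 + c*6*(6 + 6)² = 6 + c*6*12² = 6 + c*6*144 = 6 + 864*c)
(-62 - 1*79)*K(8) + M(-8) = (-62 - 1*79)*(4/3) + (6 + 864*(-8)) = (-62 - 79)*(4/3) + (6 - 6912) = -141*4/3 - 6906 = -188 - 6906 = -7094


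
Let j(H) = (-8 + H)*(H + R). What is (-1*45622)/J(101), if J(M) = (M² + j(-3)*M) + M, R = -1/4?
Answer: -182488/55651 ≈ -3.2792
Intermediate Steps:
R = -¼ (R = -1*¼ = -¼ ≈ -0.25000)
j(H) = (-8 + H)*(-¼ + H) (j(H) = (-8 + H)*(H - ¼) = (-8 + H)*(-¼ + H))
J(M) = M² + 147*M/4 (J(M) = (M² + (2 + (-3)² - 33/4*(-3))*M) + M = (M² + (2 + 9 + 99/4)*M) + M = (M² + 143*M/4) + M = M² + 147*M/4)
(-1*45622)/J(101) = (-1*45622)/(((¼)*101*(147 + 4*101))) = -45622*4/(101*(147 + 404)) = -45622/((¼)*101*551) = -45622/55651/4 = -45622*4/55651 = -182488/55651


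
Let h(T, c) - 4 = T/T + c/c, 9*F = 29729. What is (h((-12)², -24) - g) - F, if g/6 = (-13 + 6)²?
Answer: -32321/9 ≈ -3591.2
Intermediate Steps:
F = 29729/9 (F = (⅑)*29729 = 29729/9 ≈ 3303.2)
h(T, c) = 6 (h(T, c) = 4 + (T/T + c/c) = 4 + (1 + 1) = 4 + 2 = 6)
g = 294 (g = 6*(-13 + 6)² = 6*(-7)² = 6*49 = 294)
(h((-12)², -24) - g) - F = (6 - 1*294) - 1*29729/9 = (6 - 294) - 29729/9 = -288 - 29729/9 = -32321/9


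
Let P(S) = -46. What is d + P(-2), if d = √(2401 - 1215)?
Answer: -46 + √1186 ≈ -11.562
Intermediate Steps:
d = √1186 ≈ 34.438
d + P(-2) = √1186 - 46 = -46 + √1186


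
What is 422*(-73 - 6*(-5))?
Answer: -18146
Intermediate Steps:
422*(-73 - 6*(-5)) = 422*(-73 + 30) = 422*(-43) = -18146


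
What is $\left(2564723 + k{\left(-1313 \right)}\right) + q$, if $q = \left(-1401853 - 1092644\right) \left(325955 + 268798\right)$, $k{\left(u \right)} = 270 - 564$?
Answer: $-1483607009812$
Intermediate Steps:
$k{\left(u \right)} = -294$
$q = -1483609574241$ ($q = \left(-2494497\right) 594753 = -1483609574241$)
$\left(2564723 + k{\left(-1313 \right)}\right) + q = \left(2564723 - 294\right) - 1483609574241 = 2564429 - 1483609574241 = -1483607009812$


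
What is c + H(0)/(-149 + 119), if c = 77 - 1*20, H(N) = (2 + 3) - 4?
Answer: 1709/30 ≈ 56.967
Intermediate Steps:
H(N) = 1 (H(N) = 5 - 4 = 1)
c = 57 (c = 77 - 20 = 57)
c + H(0)/(-149 + 119) = 57 + 1/(-149 + 119) = 57 + 1/(-30) = 57 + 1*(-1/30) = 57 - 1/30 = 1709/30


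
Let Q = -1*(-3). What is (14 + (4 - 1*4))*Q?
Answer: 42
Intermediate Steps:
Q = 3
(14 + (4 - 1*4))*Q = (14 + (4 - 1*4))*3 = (14 + (4 - 4))*3 = (14 + 0)*3 = 14*3 = 42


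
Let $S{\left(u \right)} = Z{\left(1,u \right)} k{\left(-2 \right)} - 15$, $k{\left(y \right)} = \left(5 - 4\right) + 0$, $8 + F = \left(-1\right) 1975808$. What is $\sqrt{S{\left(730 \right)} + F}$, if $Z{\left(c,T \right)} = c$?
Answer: $i \sqrt{1975830} \approx 1405.6 i$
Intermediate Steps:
$F = -1975816$ ($F = -8 - 1975808 = -1975816$)
$k{\left(y \right)} = 1$ ($k{\left(y \right)} = 1 + 0 = 1$)
$S{\left(u \right)} = -14$ ($S{\left(u \right)} = 1 \cdot 1 - 15 = 1 - 15 = -14$)
$\sqrt{S{\left(730 \right)} + F} = \sqrt{-14 - 1975816} = \sqrt{-1975830} = i \sqrt{1975830}$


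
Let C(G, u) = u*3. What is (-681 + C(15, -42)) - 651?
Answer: -1458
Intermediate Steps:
C(G, u) = 3*u
(-681 + C(15, -42)) - 651 = (-681 + 3*(-42)) - 651 = (-681 - 126) - 651 = -807 - 651 = -1458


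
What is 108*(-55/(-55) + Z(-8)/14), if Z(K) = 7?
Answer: 162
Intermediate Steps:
108*(-55/(-55) + Z(-8)/14) = 108*(-55/(-55) + 7/14) = 108*(-55*(-1/55) + 7*(1/14)) = 108*(1 + ½) = 108*(3/2) = 162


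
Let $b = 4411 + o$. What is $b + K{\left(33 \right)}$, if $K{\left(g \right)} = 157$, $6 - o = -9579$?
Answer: $14153$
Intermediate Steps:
$o = 9585$ ($o = 6 - -9579 = 6 + 9579 = 9585$)
$b = 13996$ ($b = 4411 + 9585 = 13996$)
$b + K{\left(33 \right)} = 13996 + 157 = 14153$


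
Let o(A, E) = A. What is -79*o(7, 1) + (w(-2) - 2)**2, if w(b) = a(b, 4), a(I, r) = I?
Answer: -537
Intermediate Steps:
w(b) = b
-79*o(7, 1) + (w(-2) - 2)**2 = -79*7 + (-2 - 2)**2 = -553 + (-4)**2 = -553 + 16 = -537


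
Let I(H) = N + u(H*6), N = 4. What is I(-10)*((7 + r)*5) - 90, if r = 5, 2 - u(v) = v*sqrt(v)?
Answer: 270 + 7200*I*sqrt(15) ≈ 270.0 + 27885.0*I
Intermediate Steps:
u(v) = 2 - v**(3/2) (u(v) = 2 - v*sqrt(v) = 2 - v**(3/2))
I(H) = 6 - 6*sqrt(6)*H**(3/2) (I(H) = 4 + (2 - (H*6)**(3/2)) = 4 + (2 - (6*H)**(3/2)) = 4 + (2 - 6*sqrt(6)*H**(3/2)) = 6 - 6*sqrt(6)*H**(3/2))
I(-10)*((7 + r)*5) - 90 = (6 - 6*sqrt(6)*(-10)**(3/2))*((7 + 5)*5) - 90 = (6 - 6*sqrt(6)*(-10*I*sqrt(10)))*(12*5) - 90 = (6 + 120*I*sqrt(15))*60 - 90 = (360 + 7200*I*sqrt(15)) - 90 = 270 + 7200*I*sqrt(15)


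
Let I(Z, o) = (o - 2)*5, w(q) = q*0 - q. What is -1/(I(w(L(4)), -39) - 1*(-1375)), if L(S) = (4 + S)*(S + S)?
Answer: -1/1170 ≈ -0.00085470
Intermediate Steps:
L(S) = 2*S*(4 + S) (L(S) = (4 + S)*(2*S) = 2*S*(4 + S))
w(q) = -q (w(q) = 0 - q = -q)
I(Z, o) = -10 + 5*o (I(Z, o) = (-2 + o)*5 = -10 + 5*o)
-1/(I(w(L(4)), -39) - 1*(-1375)) = -1/((-10 + 5*(-39)) - 1*(-1375)) = -1/((-10 - 195) + 1375) = -1/(-205 + 1375) = -1/1170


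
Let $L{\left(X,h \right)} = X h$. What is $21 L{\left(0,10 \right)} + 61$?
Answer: $61$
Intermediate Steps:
$21 L{\left(0,10 \right)} + 61 = 21 \cdot 0 \cdot 10 + 61 = 21 \cdot 0 + 61 = 0 + 61 = 61$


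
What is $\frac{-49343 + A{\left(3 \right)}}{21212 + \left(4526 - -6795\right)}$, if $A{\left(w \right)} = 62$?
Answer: $- \frac{49281}{32533} \approx -1.5148$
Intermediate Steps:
$\frac{-49343 + A{\left(3 \right)}}{21212 + \left(4526 - -6795\right)} = \frac{-49343 + 62}{21212 + \left(4526 - -6795\right)} = - \frac{49281}{21212 + \left(4526 + 6795\right)} = - \frac{49281}{21212 + 11321} = - \frac{49281}{32533}$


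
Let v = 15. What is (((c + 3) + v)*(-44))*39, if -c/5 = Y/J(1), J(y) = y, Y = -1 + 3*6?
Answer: 114972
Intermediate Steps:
Y = 17 (Y = -1 + 18 = 17)
c = -85 (c = -85/1 = -85 ≈ -85.000)
(((c + 3) + v)*(-44))*39 = (((-85 + 3) + 15)*(-44))*39 = ((-82 + 15)*(-44))*39 = -67*(-44)*39 = 2948*39 = 114972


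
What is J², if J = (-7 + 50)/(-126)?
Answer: 1849/15876 ≈ 0.11647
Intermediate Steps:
J = -43/126 (J = 43*(-1/126) = -43/126 ≈ -0.34127)
J² = (-43/126)² = 1849/15876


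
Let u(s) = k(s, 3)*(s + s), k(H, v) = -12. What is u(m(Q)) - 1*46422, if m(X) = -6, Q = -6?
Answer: -46278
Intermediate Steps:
u(s) = -24*s (u(s) = -12*(s + s) = -24*s)
u(m(Q)) - 1*46422 = -24*(-6) - 1*46422 = 144 - 46422 = -46278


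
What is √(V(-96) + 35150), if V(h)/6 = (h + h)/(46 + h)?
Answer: √879326/5 ≈ 187.54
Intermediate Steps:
V(h) = 12*h/(46 + h) (V(h) = 6*((h + h)/(46 + h)) = 6*((2*h)/(46 + h)) = 6*(2*h/(46 + h)) = 12*h/(46 + h))
√(V(-96) + 35150) = √(12*(-96)/(46 - 96) + 35150) = √(12*(-96)/(-50) + 35150) = √(12*(-96)*(-1/50) + 35150) = √(576/25 + 35150) = √(879326/25) = √879326/5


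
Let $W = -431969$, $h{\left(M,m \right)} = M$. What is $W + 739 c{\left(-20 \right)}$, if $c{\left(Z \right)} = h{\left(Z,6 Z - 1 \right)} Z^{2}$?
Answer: $-6343969$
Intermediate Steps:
$c{\left(Z \right)} = Z^{3}$ ($c{\left(Z \right)} = Z Z^{2} = Z^{3}$)
$W + 739 c{\left(-20 \right)} = -431969 + 739 \left(-20\right)^{3} = -431969 + 739 \left(-8000\right) = -431969 - 5912000 = -6343969$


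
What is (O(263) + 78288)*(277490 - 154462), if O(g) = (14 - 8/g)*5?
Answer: 2535375049192/263 ≈ 9.6402e+9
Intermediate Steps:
O(g) = 70 - 40/g
(O(263) + 78288)*(277490 - 154462) = ((70 - 40/263) + 78288)*(277490 - 154462) = ((70 - 40*1/263) + 78288)*123028 = ((70 - 40/263) + 78288)*123028 = (18370/263 + 78288)*123028 = (20608114/263)*123028 = 2535375049192/263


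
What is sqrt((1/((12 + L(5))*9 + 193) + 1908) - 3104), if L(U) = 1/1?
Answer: I*sqrt(114935290)/310 ≈ 34.583*I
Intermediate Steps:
L(U) = 1
sqrt((1/((12 + L(5))*9 + 193) + 1908) - 3104) = sqrt((1/((12 + 1)*9 + 193) + 1908) - 3104) = sqrt((1/(13*9 + 193) + 1908) - 3104) = sqrt((1/(117 + 193) + 1908) - 3104) = sqrt((1/310 + 1908) - 3104) = sqrt(591481/310 - 3104) = sqrt(-370759/310) = I*sqrt(114935290)/310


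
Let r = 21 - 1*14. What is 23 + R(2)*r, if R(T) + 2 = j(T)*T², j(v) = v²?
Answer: 121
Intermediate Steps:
R(T) = -2 + T⁴ (R(T) = -2 + T²*T² = -2 + T⁴)
r = 7 (r = 21 - 14 = 7)
23 + R(2)*r = 23 + (-2 + 2⁴)*7 = 23 + (-2 + 16)*7 = 23 + 14*7 = 23 + 98 = 121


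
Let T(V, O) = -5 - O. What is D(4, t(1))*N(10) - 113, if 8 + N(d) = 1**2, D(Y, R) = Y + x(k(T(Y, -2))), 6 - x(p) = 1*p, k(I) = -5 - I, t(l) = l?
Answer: -197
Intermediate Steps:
x(p) = 6 - p
D(Y, R) = 8 + Y (D(Y, R) = Y + (6 - (-5 - (-5 - 1*(-2)))) = Y + (6 - (-5 - (-5 + 2))) = Y + (6 - (-5 - 1*(-3))) = Y + (6 - (-5 + 3)) = Y + (6 - 1*(-2)) = Y + (6 + 2) = Y + 8 = 8 + Y)
N(d) = -7 (N(d) = -8 + 1**2 = -8 + 1 = -7)
D(4, t(1))*N(10) - 113 = (8 + 4)*(-7) - 113 = 12*(-7) - 113 = -84 - 113 = -197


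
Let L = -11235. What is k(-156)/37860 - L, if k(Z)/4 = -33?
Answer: 35446414/3155 ≈ 11235.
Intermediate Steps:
k(Z) = -132 (k(Z) = 4*(-33) = -132)
k(-156)/37860 - L = -132/37860 - 1*(-11235) = -132*1/37860 + 11235 = -11/3155 + 11235 = 35446414/3155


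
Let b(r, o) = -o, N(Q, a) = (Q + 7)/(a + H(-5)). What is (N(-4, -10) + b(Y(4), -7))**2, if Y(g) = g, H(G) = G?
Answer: 1156/25 ≈ 46.240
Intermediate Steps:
N(Q, a) = (7 + Q)/(-5 + a) (N(Q, a) = (Q + 7)/(a - 5) = (7 + Q)/(-5 + a))
(N(-4, -10) + b(Y(4), -7))**2 = ((7 - 4)/(-5 - 10) - 1*(-7))**2 = (3/(-15) + 7)**2 = (-1/15*3 + 7)**2 = (-1/5 + 7)**2 = (34/5)**2 = 1156/25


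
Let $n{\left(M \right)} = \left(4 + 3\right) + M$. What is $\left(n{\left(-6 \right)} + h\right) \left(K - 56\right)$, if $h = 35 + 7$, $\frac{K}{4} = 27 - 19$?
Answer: $-1032$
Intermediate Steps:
$K = 32$ ($K = 4 \left(27 - 19\right) = 4 \cdot 8 = 32$)
$n{\left(M \right)} = 7 + M$
$h = 42$
$\left(n{\left(-6 \right)} + h\right) \left(K - 56\right) = \left(\left(7 - 6\right) + 42\right) \left(32 - 56\right) = \left(1 + 42\right) \left(32 - 56\right) = 43 \left(-24\right) = -1032$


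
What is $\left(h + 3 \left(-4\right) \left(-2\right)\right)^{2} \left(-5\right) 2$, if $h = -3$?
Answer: $-4410$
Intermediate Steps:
$\left(h + 3 \left(-4\right) \left(-2\right)\right)^{2} \left(-5\right) 2 = \left(-3 + 3 \left(-4\right) \left(-2\right)\right)^{2} \left(-5\right) 2 = \left(-3 - -24\right)^{2} \left(-5\right) 2 = \left(-3 + 24\right)^{2} \left(-5\right) 2 = 21^{2} \left(-5\right) 2 = 441 \left(-5\right) 2 = \left(-2205\right) 2 = -4410$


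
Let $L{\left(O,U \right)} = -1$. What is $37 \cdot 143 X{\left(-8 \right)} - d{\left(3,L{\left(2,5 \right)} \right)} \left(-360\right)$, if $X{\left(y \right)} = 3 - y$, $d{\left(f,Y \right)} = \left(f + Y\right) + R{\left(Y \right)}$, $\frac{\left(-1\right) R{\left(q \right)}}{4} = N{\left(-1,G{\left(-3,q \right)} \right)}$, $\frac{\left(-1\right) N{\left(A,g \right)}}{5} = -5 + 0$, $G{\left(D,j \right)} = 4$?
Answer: $22921$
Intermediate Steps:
$N{\left(A,g \right)} = 25$ ($N{\left(A,g \right)} = - 5 \left(-5 + 0\right) = \left(-5\right) \left(-5\right) = 25$)
$R{\left(q \right)} = -100$ ($R{\left(q \right)} = \left(-4\right) 25 = -100$)
$d{\left(f,Y \right)} = -100 + Y + f$ ($d{\left(f,Y \right)} = \left(f + Y\right) - 100 = \left(Y + f\right) - 100 = -100 + Y + f$)
$37 \cdot 143 X{\left(-8 \right)} - d{\left(3,L{\left(2,5 \right)} \right)} \left(-360\right) = 37 \cdot 143 \left(3 - -8\right) - \left(-100 - 1 + 3\right) \left(-360\right) = 5291 \left(3 + 8\right) - \left(-98\right) \left(-360\right) = 5291 \cdot 11 - 35280 = 58201 - 35280 = 22921$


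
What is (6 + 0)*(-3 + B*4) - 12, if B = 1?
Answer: -6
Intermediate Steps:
(6 + 0)*(-3 + B*4) - 12 = (6 + 0)*(-3 + 1*4) - 12 = 6*(-3 + 4) - 12 = 6*1 - 12 = 6 - 12 = -6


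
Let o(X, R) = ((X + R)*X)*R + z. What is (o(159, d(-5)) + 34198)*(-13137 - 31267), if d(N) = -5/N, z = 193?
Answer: -2656735724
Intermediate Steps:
o(X, R) = 193 + R*X*(R + X) (o(X, R) = ((X + R)*X)*R + 193 = ((R + X)*X)*R + 193 = (X*(R + X))*R + 193 = R*X*(R + X) + 193 = 193 + R*X*(R + X))
(o(159, d(-5)) + 34198)*(-13137 - 31267) = ((193 - 5/(-5)*159**2 + 159*(-5/(-5))**2) + 34198)*(-13137 - 31267) = ((193 - 5*(-1/5)*25281 + 159*(-5*(-1/5))**2) + 34198)*(-44404) = ((193 + 1*25281 + 159*1**2) + 34198)*(-44404) = ((193 + 25281 + 159*1) + 34198)*(-44404) = ((193 + 25281 + 159) + 34198)*(-44404) = (25633 + 34198)*(-44404) = 59831*(-44404) = -2656735724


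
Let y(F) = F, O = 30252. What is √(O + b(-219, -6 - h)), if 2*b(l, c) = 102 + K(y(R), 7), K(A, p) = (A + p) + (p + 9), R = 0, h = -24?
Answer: √121258/2 ≈ 174.11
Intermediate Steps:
K(A, p) = 9 + A + 2*p (K(A, p) = (A + p) + (9 + p) = 9 + A + 2*p)
b(l, c) = 125/2 (b(l, c) = (102 + (9 + 0 + 2*7))/2 = (102 + (9 + 0 + 14))/2 = (102 + 23)/2 = (½)*125 = 125/2)
√(O + b(-219, -6 - h)) = √(30252 + 125/2) = √(60629/2) = √121258/2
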